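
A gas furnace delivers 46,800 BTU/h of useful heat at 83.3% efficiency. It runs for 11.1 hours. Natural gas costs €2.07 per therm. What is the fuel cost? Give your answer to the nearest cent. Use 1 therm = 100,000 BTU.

€12.91

Heat delivered = 46,800 BTU/h × 11.1 h = 519,480 BTU
Gas input = 519,480 / 0.833 = 623,625 BTU
= 623,625 / 100,000 = 6.236 therm
Cost = 6.236 × €2.07/therm = €12.91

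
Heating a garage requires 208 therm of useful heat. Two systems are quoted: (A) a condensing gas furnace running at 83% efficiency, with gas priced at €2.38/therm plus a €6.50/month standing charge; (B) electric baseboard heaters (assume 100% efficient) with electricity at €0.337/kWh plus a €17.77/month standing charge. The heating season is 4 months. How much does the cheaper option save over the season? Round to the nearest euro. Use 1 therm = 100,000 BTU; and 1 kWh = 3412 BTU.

Heat load = 208 therm × 100,000 = 20,800,000 BTU
Gas: input = 20,800,000 / 0.83 = 25,060,241 BTU = 250.6 therm → 250.6 × €2.38 = €596.43; + 4 × €6.50 standing = €622.43
Electric: 20,800,000 BTU / 3412 = 6,096 kWh → × €0.337 = €2,054.40; + 4 × €17.77 standing = €2,125.48
Difference = |€622.43 − €2,125.48| = €1,503.04 ≈ €1503

€1503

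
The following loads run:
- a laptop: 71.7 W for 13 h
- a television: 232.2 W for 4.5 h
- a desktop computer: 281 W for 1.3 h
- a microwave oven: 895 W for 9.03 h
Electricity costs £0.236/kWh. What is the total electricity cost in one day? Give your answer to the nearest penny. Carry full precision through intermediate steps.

laptop: 71.7 W × 13 h = 932 Wh = 0.9321 kWh
television: 232.2 W × 4.5 h = 1,045 Wh = 1.045 kWh
desktop computer: 281 W × 1.3 h = 365 Wh = 0.3653 kWh
microwave oven: 895 W × 9.03 h = 8,082 Wh = 8.082 kWh
Total energy = 0.9321 + 1.045 + 0.3653 + 8.082 = 10.42 kWh
Cost = 10.42 kWh × £0.236 = £2.46

£2.46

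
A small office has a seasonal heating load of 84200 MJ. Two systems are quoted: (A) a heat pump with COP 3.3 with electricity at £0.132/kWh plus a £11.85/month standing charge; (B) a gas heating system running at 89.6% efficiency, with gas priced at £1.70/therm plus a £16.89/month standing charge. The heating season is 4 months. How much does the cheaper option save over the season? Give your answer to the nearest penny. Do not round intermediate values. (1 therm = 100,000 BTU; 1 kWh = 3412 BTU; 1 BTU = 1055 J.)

£598.78

Heat load = 84200 MJ = 84,200,000,000 J / 1055 = 79,810,427 BTU
Gas: input = 79,810,427 / 0.896 = 89,074,137 BTU = 890.7 therm → 890.7 × £1.70 = £1,514.26; + 4 × £16.89 standing = £1,581.82
Heat pump: 79,810,427 BTU / 3412 = 23,390 kWh heat; / 3.3 = 7,088 kWh in → × £0.132 = £935.64; + 4 × £11.85 standing = £983.04
Difference = |£1,581.82 − £983.04| = £598.78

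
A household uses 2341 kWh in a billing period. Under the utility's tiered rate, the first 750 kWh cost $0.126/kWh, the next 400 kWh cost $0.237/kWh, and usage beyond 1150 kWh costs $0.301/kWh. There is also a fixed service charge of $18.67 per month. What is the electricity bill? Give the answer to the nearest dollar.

$566

First 750 kWh × $0.126 = $94.50
Next 400 kWh × $0.237 = $94.80
Remaining 1191 kWh × $0.301 = $358.49
Energy charge = $547.79; + service $18.67 = $566.46 ≈ $566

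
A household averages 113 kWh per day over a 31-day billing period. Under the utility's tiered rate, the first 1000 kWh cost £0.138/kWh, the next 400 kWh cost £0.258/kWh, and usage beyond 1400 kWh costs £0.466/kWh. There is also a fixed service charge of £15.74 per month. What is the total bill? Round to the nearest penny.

£1236.94

Usage = 113 kWh/day × 31 days = 3503 kWh
First 1000 kWh × £0.138 = £138.00
Next 400 kWh × £0.258 = £103.20
Remaining 2103 kWh × £0.466 = £980.00
Energy charge = £1,221.20; + service £15.74 = £1,236.94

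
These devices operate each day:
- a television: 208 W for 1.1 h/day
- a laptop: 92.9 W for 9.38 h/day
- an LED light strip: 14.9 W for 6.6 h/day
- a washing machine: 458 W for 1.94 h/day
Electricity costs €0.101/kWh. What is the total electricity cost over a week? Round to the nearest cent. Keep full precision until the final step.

€1.48

television: 208 W × 1.1 h × 7 d = 1,602 Wh = 1.602 kWh
laptop: 92.9 W × 9.38 h × 7 d = 6,100 Wh = 6.1 kWh
LED light strip: 14.9 W × 6.6 h × 7 d = 688 Wh = 0.6884 kWh
washing machine: 458 W × 1.94 h × 7 d = 6,220 Wh = 6.22 kWh
Total energy = 1.602 + 6.1 + 0.6884 + 6.22 = 14.61 kWh
Cost = 14.61 kWh × €0.101 = €1.48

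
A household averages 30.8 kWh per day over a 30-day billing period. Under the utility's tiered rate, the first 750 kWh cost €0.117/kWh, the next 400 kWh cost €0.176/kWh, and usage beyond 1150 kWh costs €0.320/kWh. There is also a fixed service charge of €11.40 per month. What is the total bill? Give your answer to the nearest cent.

Usage = 30.8 kWh/day × 30 days = 924 kWh
First 750 kWh × €0.117 = €87.75
Next 174 kWh × €0.176 = €30.62
Remaining tier: 0 kWh (not reached)
Energy charge = €118.37; + service €11.40 = €129.77

€129.77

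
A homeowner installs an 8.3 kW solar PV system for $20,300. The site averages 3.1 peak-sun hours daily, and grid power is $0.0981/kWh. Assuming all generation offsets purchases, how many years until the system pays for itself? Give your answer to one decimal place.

22.0 years

Daily generation = 8.3 kW × 3.1 h = 25.73 kWh
Annual generation = 25.73 × 365 = 9391.5 kWh
Annual savings = 9391.5 × $0.0981 = $921.30
Payback = $20,300 / $921.30 = 22 years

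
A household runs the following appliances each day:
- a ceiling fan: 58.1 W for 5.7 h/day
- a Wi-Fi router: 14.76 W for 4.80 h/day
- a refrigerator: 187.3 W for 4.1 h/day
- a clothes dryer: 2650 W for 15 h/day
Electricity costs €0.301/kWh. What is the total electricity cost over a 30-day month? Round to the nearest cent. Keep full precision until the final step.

€369.51

ceiling fan: 58.1 W × 5.7 h × 30 d = 9,935 Wh = 9.935 kWh
Wi-Fi router: 14.76 W × 4.80 h × 30 d = 2,125 Wh = 2.125 kWh
refrigerator: 187.3 W × 4.1 h × 30 d = 23,038 Wh = 23.04 kWh
clothes dryer: 2650 W × 15 h × 30 d = 1,192,500 Wh = 1,192 kWh
Total energy = 9.935 + 2.125 + 23.04 + 1,192 = 1,228 kWh
Cost = 1,228 kWh × €0.301 = €369.51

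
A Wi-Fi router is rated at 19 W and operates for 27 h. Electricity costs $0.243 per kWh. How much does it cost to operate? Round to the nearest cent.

Energy = 19 W × 27 h = 513 Wh = 0.513 kWh
Cost = 0.513 kWh × $0.243/kWh = $0.12

$0.12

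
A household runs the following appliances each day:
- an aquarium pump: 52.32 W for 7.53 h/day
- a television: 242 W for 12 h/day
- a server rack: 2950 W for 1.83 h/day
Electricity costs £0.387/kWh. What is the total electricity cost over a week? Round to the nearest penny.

aquarium pump: 52.32 W × 7.53 h × 7 d = 2,758 Wh = 2.758 kWh
television: 242 W × 12 h × 7 d = 20,328 Wh = 20.33 kWh
server rack: 2950 W × 1.83 h × 7 d = 37,790 Wh = 37.79 kWh
Total energy = 2.758 + 20.33 + 37.79 = 60.88 kWh
Cost = 60.88 kWh × £0.387 = £23.56

£23.56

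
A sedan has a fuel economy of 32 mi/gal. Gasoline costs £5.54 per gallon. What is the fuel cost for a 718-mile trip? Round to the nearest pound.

£124

Fuel = 718 mi / 32 mpg = 22.44 gal
Cost = 22.44 gal × £5.54/gal = £124.30 ≈ £124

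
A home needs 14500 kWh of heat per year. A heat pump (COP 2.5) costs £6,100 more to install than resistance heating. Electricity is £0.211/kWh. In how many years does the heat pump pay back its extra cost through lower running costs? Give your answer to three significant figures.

3.32 years

Resistance: 14500 kWh × £0.211 = £3,059.50/yr
Heat pump: 14500 / 2.5 = 5800 kWh in → × £0.211 = £1,223.80/yr
Annual savings = £1,835.70
Payback = £6,100 / £1,835.70 = 3.32 years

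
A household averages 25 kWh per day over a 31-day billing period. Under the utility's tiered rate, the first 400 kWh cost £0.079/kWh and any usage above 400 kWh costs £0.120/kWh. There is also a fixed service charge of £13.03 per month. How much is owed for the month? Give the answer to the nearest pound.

£90

Usage = 25 kWh/day × 31 days = 775 kWh
First 400 kWh × £0.079 = £31.60
Remaining 375 kWh × £0.120 = £45.00
Energy charge = £76.60; + service £13.03 = £89.63 ≈ £90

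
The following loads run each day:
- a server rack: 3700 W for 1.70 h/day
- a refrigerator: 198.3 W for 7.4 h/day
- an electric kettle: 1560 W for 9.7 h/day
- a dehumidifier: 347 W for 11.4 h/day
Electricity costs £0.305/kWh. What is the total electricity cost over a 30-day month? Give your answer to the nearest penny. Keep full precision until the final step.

server rack: 3700 W × 1.70 h × 30 d = 188,700 Wh = 188.7 kWh
refrigerator: 198.3 W × 7.4 h × 30 d = 44,023 Wh = 44.02 kWh
electric kettle: 1560 W × 9.7 h × 30 d = 453,960 Wh = 454 kWh
dehumidifier: 347 W × 11.4 h × 30 d = 118,674 Wh = 118.7 kWh
Total energy = 188.7 + 44.02 + 454 + 118.7 = 805.4 kWh
Cost = 805.4 kWh × £0.305 = £245.63

£245.63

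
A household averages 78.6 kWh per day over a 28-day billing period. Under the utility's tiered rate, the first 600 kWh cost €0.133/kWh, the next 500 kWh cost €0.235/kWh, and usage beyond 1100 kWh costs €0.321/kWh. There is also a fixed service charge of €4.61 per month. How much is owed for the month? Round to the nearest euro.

€555

Usage = 78.6 kWh/day × 28 days = 2200.8 kWh
First 600 kWh × €0.133 = €79.80
Next 500 kWh × €0.235 = €117.50
Remaining 1100.8 kWh × €0.321 = €353.36
Energy charge = €550.66; + service €4.61 = €555.27 ≈ €555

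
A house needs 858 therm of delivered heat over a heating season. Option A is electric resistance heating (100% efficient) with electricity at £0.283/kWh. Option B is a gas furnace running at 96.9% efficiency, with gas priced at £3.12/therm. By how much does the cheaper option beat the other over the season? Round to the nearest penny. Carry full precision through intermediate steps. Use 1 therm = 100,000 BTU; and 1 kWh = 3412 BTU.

Heat load = 858 therm × 100,000 = 85,800,000 BTU
Gas: input = 85,800,000 / 0.969 = 88,544,892 BTU = 885.4 therm → 885.4 × £3.12 = £2,762.60
Electric: 85,800,000 BTU / 3412 = 25,150 kWh → × £0.283 = £7,116.47
Difference = |£2,762.60 − £7,116.47| = £4,353.87

£4353.87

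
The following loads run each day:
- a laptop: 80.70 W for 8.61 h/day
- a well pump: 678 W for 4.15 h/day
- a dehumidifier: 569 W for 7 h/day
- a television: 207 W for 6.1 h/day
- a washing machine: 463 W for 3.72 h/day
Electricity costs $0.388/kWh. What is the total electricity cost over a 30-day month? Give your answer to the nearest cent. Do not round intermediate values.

$121.95

laptop: 80.70 W × 8.61 h × 30 d = 20,845 Wh = 20.84 kWh
well pump: 678 W × 4.15 h × 30 d = 84,411 Wh = 84.41 kWh
dehumidifier: 569 W × 7 h × 30 d = 119,490 Wh = 119.5 kWh
television: 207 W × 6.1 h × 30 d = 37,881 Wh = 37.88 kWh
washing machine: 463 W × 3.72 h × 30 d = 51,671 Wh = 51.67 kWh
Total energy = 20.84 + 84.41 + 119.5 + 37.88 + 51.67 = 314.3 kWh
Cost = 314.3 kWh × $0.388 = $121.95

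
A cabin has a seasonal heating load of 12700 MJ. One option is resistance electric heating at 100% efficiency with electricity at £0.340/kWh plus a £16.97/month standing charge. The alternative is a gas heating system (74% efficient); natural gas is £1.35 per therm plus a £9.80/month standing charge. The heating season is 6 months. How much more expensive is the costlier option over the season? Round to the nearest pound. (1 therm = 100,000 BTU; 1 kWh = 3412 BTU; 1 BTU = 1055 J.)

£1023

Heat load = 12700 MJ = 12,700,000,000 J / 1055 = 12,037,915 BTU
Gas: input = 12,037,915 / 0.74 = 16,267,452 BTU = 162.7 therm → 162.7 × £1.35 = £219.61; + 6 × £9.80 standing = £278.41
Electric: 12,037,915 BTU / 3412 = 3,528 kWh → × £0.340 = £1,199.56; + 6 × £16.97 standing = £1,301.38
Difference = |£278.41 − £1,301.38| = £1,022.97 ≈ £1023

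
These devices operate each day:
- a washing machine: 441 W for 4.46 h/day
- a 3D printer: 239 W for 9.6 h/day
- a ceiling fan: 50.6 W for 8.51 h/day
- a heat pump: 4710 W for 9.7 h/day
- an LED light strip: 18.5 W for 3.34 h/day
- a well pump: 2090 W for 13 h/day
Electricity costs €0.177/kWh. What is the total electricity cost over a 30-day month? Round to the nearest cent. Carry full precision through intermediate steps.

washing machine: 441 W × 4.46 h × 30 d = 59,006 Wh = 59.01 kWh
3D printer: 239 W × 9.6 h × 30 d = 68,832 Wh = 68.83 kWh
ceiling fan: 50.6 W × 8.51 h × 30 d = 12,918 Wh = 12.92 kWh
heat pump: 4710 W × 9.7 h × 30 d = 1,370,610 Wh = 1,371 kWh
LED light strip: 18.5 W × 3.34 h × 30 d = 1,854 Wh = 1.854 kWh
well pump: 2090 W × 13 h × 30 d = 815,100 Wh = 815.1 kWh
Total energy = 59.01 + 68.83 + 12.92 + 1,371 + 1.854 + 815.1 = 2,328 kWh
Cost = 2,328 kWh × €0.177 = €412.11

€412.11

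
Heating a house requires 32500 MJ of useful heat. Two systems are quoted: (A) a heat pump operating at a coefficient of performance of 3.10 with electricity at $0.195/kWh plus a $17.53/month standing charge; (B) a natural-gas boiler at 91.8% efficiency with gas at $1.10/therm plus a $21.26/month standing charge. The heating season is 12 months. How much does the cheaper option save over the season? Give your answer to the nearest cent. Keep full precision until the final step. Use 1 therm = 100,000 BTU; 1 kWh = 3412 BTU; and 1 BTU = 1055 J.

Heat load = 32500 MJ = 32,500,000,000 J / 1055 = 30,805,687 BTU
Gas: input = 30,805,687 / 0.918 = 33,557,393 BTU = 335.6 therm → 335.6 × $1.10 = $369.13; + 12 × $21.26 standing = $624.25
Heat pump: 30,805,687 BTU / 3412 = 9,029 kWh heat; / 3.10 = 2,912 kWh in → × $0.195 = $567.93; + 12 × $17.53 standing = $778.29
Difference = |$624.25 − $778.29| = $154.04

$154.04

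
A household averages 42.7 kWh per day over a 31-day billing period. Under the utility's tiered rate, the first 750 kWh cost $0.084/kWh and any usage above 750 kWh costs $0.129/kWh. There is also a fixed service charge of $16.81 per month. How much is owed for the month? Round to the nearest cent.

Usage = 42.7 kWh/day × 31 days = 1323.7 kWh
First 750 kWh × $0.084 = $63.00
Remaining 573.7 kWh × $0.129 = $74.01
Energy charge = $137.01; + service $16.81 = $153.82

$153.82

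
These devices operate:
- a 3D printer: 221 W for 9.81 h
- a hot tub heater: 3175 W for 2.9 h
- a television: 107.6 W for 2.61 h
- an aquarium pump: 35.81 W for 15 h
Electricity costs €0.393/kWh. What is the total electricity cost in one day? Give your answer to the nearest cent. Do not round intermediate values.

€4.79

3D printer: 221 W × 9.81 h = 2,168 Wh = 2.168 kWh
hot tub heater: 3175 W × 2.9 h = 9,208 Wh = 9.207 kWh
television: 107.6 W × 2.61 h = 281 Wh = 0.2808 kWh
aquarium pump: 35.81 W × 15 h = 537 Wh = 0.5372 kWh
Total energy = 2.168 + 9.207 + 0.2808 + 0.5372 = 12.19 kWh
Cost = 12.19 kWh × €0.393 = €4.79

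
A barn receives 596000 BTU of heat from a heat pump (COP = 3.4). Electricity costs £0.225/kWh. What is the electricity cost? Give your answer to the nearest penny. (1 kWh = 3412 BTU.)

Heat delivered = 596,000 BTU / 3412 = 174.7 kWh
Electrical input = 174.7 kWh / 3.4 = 51.38 kWh
Cost = 51.38 × £0.225/kWh = £11.56

£11.56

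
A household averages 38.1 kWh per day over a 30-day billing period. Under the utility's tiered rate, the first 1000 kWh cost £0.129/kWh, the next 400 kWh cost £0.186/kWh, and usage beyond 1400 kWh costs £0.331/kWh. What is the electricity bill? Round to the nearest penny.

Usage = 38.1 kWh/day × 30 days = 1143 kWh
First 1000 kWh × £0.129 = £129.00
Next 143 kWh × £0.186 = £26.60
Remaining tier: 0 kWh (not reached)
Total = £155.60

£155.60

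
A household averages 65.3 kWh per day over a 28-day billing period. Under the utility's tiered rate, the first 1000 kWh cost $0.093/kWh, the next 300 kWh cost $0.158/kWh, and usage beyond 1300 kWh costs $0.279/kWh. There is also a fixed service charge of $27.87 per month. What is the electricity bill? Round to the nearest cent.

Usage = 65.3 kWh/day × 28 days = 1828.4 kWh
First 1000 kWh × $0.093 = $93.00
Next 300 kWh × $0.158 = $47.40
Remaining 528.4 kWh × $0.279 = $147.42
Energy charge = $287.82; + service $27.87 = $315.69

$315.69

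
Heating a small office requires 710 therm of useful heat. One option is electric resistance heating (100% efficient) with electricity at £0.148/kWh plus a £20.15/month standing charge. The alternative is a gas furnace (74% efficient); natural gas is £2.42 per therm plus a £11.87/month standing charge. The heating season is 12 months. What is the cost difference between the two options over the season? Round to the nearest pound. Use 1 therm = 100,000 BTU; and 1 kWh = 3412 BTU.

Heat load = 710 therm × 100,000 = 71,000,000 BTU
Gas: input = 71,000,000 / 0.74 = 95,945,946 BTU = 959.5 therm → 959.5 × £2.42 = £2,321.89; + 12 × £11.87 standing = £2,464.33
Electric: 71,000,000 BTU / 3412 = 20,810 kWh → × £0.148 = £3,079.72; + 12 × £20.15 standing = £3,321.52
Difference = |£2,464.33 − £3,321.52| = £857.19 ≈ £857

£857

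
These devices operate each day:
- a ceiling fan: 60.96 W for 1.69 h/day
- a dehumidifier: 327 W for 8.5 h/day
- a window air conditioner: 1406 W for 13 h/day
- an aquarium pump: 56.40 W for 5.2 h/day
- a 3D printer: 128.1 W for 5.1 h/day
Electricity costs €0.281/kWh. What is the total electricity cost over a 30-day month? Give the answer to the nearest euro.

€186

ceiling fan: 60.96 W × 1.69 h × 30 d = 3,091 Wh = 3.091 kWh
dehumidifier: 327 W × 8.5 h × 30 d = 83,385 Wh = 83.39 kWh
window air conditioner: 1406 W × 13 h × 30 d = 548,340 Wh = 548.3 kWh
aquarium pump: 56.40 W × 5.2 h × 30 d = 8,798 Wh = 8.798 kWh
3D printer: 128.1 W × 5.1 h × 30 d = 19,599 Wh = 19.6 kWh
Total energy = 3.091 + 83.39 + 548.3 + 8.798 + 19.6 = 663.2 kWh
Cost = 663.2 kWh × €0.281 = €186.36 ≈ €186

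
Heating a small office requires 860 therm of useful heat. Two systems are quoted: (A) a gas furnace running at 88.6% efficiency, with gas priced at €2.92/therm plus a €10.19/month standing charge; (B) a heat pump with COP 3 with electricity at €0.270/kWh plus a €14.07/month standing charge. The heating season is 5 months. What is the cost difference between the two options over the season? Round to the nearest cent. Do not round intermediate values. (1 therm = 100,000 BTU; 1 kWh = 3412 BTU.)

€546.45

Heat load = 860 therm × 100,000 = 86,000,000 BTU
Gas: input = 86,000,000 / 0.886 = 97,065,463 BTU = 970.7 therm → 970.7 × €2.92 = €2,834.31; + 5 × €10.19 standing = €2,885.26
Heat pump: 86,000,000 BTU / 3412 = 25,210 kWh heat; / 3 = 8,402 kWh in → × €0.270 = €2,268.46; + 5 × €14.07 standing = €2,338.81
Difference = |€2,885.26 − €2,338.81| = €546.45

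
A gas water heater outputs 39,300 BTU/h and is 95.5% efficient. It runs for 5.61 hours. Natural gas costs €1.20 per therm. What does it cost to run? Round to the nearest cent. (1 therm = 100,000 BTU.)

€2.77

Heat delivered = 39,300 BTU/h × 5.61 h = 220,473 BTU
Gas input = 220,473 / 0.955 = 230,862 BTU
= 230,862 / 100,000 = 2.309 therm
Cost = 2.309 × €1.20/therm = €2.77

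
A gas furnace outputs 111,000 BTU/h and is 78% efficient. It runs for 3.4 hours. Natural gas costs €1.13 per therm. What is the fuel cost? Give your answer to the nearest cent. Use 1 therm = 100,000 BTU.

Heat delivered = 111,000 BTU/h × 3.4 h = 377,400 BTU
Gas input = 377,400 / 0.78 = 483,846 BTU
= 483,846 / 100,000 = 4.838 therm
Cost = 4.838 × €1.13/therm = €5.47

€5.47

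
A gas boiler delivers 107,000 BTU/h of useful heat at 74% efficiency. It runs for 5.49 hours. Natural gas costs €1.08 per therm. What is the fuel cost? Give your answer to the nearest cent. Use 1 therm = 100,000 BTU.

€8.57

Heat delivered = 107,000 BTU/h × 5.49 h = 587,430 BTU
Gas input = 587,430 / 0.74 = 793,824 BTU
= 793,824 / 100,000 = 7.938 therm
Cost = 7.938 × €1.08/therm = €8.57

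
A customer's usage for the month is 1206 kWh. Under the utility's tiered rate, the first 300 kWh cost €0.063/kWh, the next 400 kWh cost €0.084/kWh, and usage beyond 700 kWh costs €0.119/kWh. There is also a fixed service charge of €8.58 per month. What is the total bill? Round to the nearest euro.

First 300 kWh × €0.063 = €18.90
Next 400 kWh × €0.084 = €33.60
Remaining 506 kWh × €0.119 = €60.21
Energy charge = €112.71; + service €8.58 = €121.29 ≈ €121

€121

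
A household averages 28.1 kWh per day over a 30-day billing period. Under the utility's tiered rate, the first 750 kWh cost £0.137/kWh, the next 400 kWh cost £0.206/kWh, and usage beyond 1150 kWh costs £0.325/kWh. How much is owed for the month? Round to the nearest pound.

Usage = 28.1 kWh/day × 30 days = 843 kWh
First 750 kWh × £0.137 = £102.75
Next 93 kWh × £0.206 = £19.16
Remaining tier: 0 kWh (not reached)
Total = £121.91 ≈ £122

£122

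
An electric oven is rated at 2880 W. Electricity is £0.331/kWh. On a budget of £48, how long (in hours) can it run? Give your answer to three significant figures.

50.4 h

Energy budget = £48 / £0.331 per kWh = 145 kWh = 145,015 Wh
Runtime = 145,015 Wh / 2880 W = 50.35 h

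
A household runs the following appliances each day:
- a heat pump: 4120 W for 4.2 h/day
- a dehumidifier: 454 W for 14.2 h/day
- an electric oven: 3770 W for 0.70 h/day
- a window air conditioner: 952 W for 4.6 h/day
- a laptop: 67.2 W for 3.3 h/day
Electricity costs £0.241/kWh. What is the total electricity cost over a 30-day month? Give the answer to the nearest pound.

heat pump: 4120 W × 4.2 h × 30 d = 519,120 Wh = 519.1 kWh
dehumidifier: 454 W × 14.2 h × 30 d = 193,404 Wh = 193.4 kWh
electric oven: 3770 W × 0.70 h × 30 d = 79,170 Wh = 79.17 kWh
window air conditioner: 952 W × 4.6 h × 30 d = 131,376 Wh = 131.4 kWh
laptop: 67.2 W × 3.3 h × 30 d = 6,653 Wh = 6.653 kWh
Total energy = 519.1 + 193.4 + 79.17 + 131.4 + 6.653 = 929.7 kWh
Cost = 929.7 kWh × £0.241 = £224.06 ≈ £224

£224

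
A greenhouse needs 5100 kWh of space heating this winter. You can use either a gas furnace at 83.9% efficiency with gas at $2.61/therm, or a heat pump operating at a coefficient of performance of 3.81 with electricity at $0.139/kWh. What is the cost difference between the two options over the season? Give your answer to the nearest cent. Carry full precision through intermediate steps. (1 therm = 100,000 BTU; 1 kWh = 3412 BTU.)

$355.26

Heat load = 5100 kWh × 3412 = 17,401,200 BTU
Gas: input = 17,401,200 / 0.839 = 20,740,405 BTU = 207.4 therm → 207.4 × $2.61 = $541.32
Heat pump: 17,401,200 BTU / 3412 = 5,100 kWh heat; / 3.81 = 1,339 kWh in → × $0.139 = $186.06
Difference = |$541.32 − $186.06| = $355.26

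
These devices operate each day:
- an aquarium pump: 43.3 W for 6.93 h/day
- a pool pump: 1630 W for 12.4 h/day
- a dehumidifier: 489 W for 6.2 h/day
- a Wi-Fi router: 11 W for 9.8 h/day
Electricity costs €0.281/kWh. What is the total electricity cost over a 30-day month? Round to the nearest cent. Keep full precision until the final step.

aquarium pump: 43.3 W × 6.93 h × 30 d = 9,002 Wh = 9.002 kWh
pool pump: 1630 W × 12.4 h × 30 d = 606,360 Wh = 606.4 kWh
dehumidifier: 489 W × 6.2 h × 30 d = 90,954 Wh = 90.95 kWh
Wi-Fi router: 11 W × 9.8 h × 30 d = 3,234 Wh = 3.234 kWh
Total energy = 9.002 + 606.4 + 90.95 + 3.234 = 709.6 kWh
Cost = 709.6 kWh × €0.281 = €199.38

€199.38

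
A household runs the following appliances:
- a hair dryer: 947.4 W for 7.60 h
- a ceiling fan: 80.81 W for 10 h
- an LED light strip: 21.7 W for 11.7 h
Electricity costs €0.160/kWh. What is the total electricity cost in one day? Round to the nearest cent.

€1.32

hair dryer: 947.4 W × 7.60 h = 7,200 Wh = 7.2 kWh
ceiling fan: 80.81 W × 10 h = 808 Wh = 0.8081 kWh
LED light strip: 21.7 W × 11.7 h = 254 Wh = 0.2539 kWh
Total energy = 7.2 + 0.8081 + 0.2539 = 8.262 kWh
Cost = 8.262 kWh × €0.160 = €1.32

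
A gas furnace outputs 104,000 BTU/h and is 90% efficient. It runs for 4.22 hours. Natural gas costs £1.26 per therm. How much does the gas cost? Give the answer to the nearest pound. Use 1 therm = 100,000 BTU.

Heat delivered = 104,000 BTU/h × 4.22 h = 438,880 BTU
Gas input = 438,880 / 0.900 = 487,644 BTU
= 487,644 / 100,000 = 4.876 therm
Cost = 4.876 × £1.26/therm = £6.14 ≈ £6

£6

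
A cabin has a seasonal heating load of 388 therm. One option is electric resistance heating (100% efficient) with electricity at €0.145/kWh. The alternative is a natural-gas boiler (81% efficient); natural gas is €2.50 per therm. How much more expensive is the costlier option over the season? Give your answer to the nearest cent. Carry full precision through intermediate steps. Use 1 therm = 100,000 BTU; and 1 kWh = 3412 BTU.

€451.36

Heat load = 388 therm × 100,000 = 38,800,000 BTU
Gas: input = 38,800,000 / 0.81 = 47,901,235 BTU = 479 therm → 479 × €2.50 = €1,197.53
Electric: 38,800,000 BTU / 3412 = 11,370 kWh → × €0.145 = €1,648.89
Difference = |€1,197.53 − €1,648.89| = €451.36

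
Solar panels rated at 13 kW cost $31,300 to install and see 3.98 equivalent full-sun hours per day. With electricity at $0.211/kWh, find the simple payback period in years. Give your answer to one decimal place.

Daily generation = 13 kW × 3.98 h = 51.74 kWh
Annual generation = 51.74 × 365 = 18885 kWh
Annual savings = 18885 × $0.211 = $3,984.76
Payback = $31,300 / $3,984.76 = 7.85 years

7.9 years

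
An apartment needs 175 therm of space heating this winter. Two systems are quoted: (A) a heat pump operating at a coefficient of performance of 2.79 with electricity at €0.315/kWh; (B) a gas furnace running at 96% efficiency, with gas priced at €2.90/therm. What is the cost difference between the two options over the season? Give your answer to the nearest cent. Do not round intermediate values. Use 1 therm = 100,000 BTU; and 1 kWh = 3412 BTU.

Heat load = 175 therm × 100,000 = 17,500,000 BTU
Gas: input = 17,500,000 / 0.96 = 18,229,167 BTU = 182.3 therm → 182.3 × €2.90 = €528.65
Heat pump: 17,500,000 BTU / 3412 = 5,129 kWh heat; / 2.79 = 1,838 kWh in → × €0.315 = €579.08
Difference = |€528.65 − €579.08| = €50.43

€50.43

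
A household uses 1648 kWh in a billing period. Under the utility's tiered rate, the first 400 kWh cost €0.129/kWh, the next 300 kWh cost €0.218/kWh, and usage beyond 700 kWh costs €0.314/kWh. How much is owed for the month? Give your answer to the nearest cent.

First 400 kWh × €0.129 = €51.60
Next 300 kWh × €0.218 = €65.40
Remaining 948 kWh × €0.314 = €297.67
Total = €414.67

€414.67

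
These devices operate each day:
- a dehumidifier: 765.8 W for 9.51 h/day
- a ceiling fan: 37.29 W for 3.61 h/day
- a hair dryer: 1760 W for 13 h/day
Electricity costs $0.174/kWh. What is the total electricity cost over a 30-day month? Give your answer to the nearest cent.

$158.15

dehumidifier: 765.8 W × 9.51 h × 30 d = 218,483 Wh = 218.5 kWh
ceiling fan: 37.29 W × 3.61 h × 30 d = 4,039 Wh = 4.039 kWh
hair dryer: 1760 W × 13 h × 30 d = 686,400 Wh = 686.4 kWh
Total energy = 218.5 + 4.039 + 686.4 = 908.9 kWh
Cost = 908.9 kWh × $0.174 = $158.15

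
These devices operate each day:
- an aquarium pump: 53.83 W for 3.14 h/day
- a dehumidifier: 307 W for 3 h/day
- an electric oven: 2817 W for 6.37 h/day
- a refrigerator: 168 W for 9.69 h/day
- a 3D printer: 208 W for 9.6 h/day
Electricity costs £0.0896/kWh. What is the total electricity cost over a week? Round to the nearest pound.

£14

aquarium pump: 53.83 W × 3.14 h × 7 d = 1,183 Wh = 1.183 kWh
dehumidifier: 307 W × 3 h × 7 d = 6,447 Wh = 6.447 kWh
electric oven: 2817 W × 6.37 h × 7 d = 125,610 Wh = 125.6 kWh
refrigerator: 168 W × 9.69 h × 7 d = 11,395 Wh = 11.4 kWh
3D printer: 208 W × 9.6 h × 7 d = 13,978 Wh = 13.98 kWh
Total energy = 1.183 + 6.447 + 125.6 + 11.4 + 13.98 = 158.6 kWh
Cost = 158.6 kWh × £0.0896 = £14.21 ≈ £14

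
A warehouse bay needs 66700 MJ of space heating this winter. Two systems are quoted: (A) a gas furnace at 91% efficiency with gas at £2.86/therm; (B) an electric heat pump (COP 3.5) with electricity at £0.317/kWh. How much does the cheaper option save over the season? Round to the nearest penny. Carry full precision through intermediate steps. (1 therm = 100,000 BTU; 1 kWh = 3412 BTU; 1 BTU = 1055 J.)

£308.75

Heat load = 66700 MJ = 66,700,000,000 J / 1055 = 63,222,749 BTU
Gas: input = 63,222,749 / 0.91 = 69,475,548 BTU = 694.8 therm → 694.8 × £2.86 = £1,987.00
Heat pump: 63,222,749 BTU / 3412 = 18,530 kWh heat; / 3.5 = 5,294 kWh in → × £0.317 = £1,678.25
Difference = |£1,987.00 − £1,678.25| = £308.75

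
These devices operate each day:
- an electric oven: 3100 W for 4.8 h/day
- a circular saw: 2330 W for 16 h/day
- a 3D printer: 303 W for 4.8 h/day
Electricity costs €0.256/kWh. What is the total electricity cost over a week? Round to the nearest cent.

electric oven: 3100 W × 4.8 h × 7 d = 104,160 Wh = 104.2 kWh
circular saw: 2330 W × 16 h × 7 d = 260,960 Wh = 261 kWh
3D printer: 303 W × 4.8 h × 7 d = 10,181 Wh = 10.18 kWh
Total energy = 104.2 + 261 + 10.18 = 375.3 kWh
Cost = 375.3 kWh × €0.256 = €96.08

€96.08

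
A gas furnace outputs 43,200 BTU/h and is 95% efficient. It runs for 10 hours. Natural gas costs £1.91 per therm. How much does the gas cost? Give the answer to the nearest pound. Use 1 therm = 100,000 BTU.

£9

Heat delivered = 43,200 BTU/h × 10 h = 432,000 BTU
Gas input = 432,000 / 0.95 = 454,737 BTU
= 454,737 / 100,000 = 4.547 therm
Cost = 4.547 × £1.91/therm = £8.69 ≈ £9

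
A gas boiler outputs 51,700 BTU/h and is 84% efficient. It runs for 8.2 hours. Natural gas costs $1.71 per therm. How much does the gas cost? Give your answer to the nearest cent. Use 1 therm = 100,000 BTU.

Heat delivered = 51,700 BTU/h × 8.2 h = 423,940 BTU
Gas input = 423,940 / 0.84 = 504,690 BTU
= 504,690 / 100,000 = 5.047 therm
Cost = 5.047 × $1.71/therm = $8.63

$8.63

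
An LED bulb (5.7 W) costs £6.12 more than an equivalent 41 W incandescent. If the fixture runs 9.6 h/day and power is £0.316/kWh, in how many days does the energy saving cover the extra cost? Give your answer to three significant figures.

57.2 days

Power saved = 41 − 5.7 = 35.3 W
Daily energy saved = 35.3 W × 9.6 h = 338.9 Wh = 0.33888 kWh
Daily savings = 0.33888 × £0.316 = £0.1071
Payback = £6.12 / £0.1071 per day = 57.15 days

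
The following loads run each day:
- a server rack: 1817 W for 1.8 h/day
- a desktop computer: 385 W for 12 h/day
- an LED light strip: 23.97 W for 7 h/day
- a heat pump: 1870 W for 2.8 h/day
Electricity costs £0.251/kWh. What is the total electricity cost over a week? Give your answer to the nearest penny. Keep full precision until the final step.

server rack: 1817 W × 1.8 h × 7 d = 22,894 Wh = 22.89 kWh
desktop computer: 385 W × 12 h × 7 d = 32,340 Wh = 32.34 kWh
LED light strip: 23.97 W × 7 h × 7 d = 1,175 Wh = 1.175 kWh
heat pump: 1870 W × 2.8 h × 7 d = 36,652 Wh = 36.65 kWh
Total energy = 22.89 + 32.34 + 1.175 + 36.65 = 93.06 kWh
Cost = 93.06 kWh × £0.251 = £23.36

£23.36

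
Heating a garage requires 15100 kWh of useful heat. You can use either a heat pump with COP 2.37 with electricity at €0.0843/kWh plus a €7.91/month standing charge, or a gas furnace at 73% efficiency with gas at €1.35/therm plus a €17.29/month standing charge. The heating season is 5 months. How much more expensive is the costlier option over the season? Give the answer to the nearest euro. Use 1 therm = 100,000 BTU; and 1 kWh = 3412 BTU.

€463

Heat load = 15100 kWh × 3412 = 51,521,200 BTU
Gas: input = 51,521,200 / 0.73 = 70,576,986 BTU = 705.8 therm → 705.8 × €1.35 = €952.79; + 5 × €17.29 standing = €1,039.24
Heat pump: 51,521,200 BTU / 3412 = 15,100 kWh heat; / 2.37 = 6,371 kWh in → × €0.0843 = €537.10; + 5 × €7.91 standing = €576.65
Difference = |€1,039.24 − €576.65| = €462.59 ≈ €463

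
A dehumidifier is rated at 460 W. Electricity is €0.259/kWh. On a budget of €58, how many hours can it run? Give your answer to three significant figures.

487 h

Energy budget = €58 / €0.259 per kWh = 223.9 kWh = 223,938 Wh
Runtime = 223,938 Wh / 460 W = 486.8 h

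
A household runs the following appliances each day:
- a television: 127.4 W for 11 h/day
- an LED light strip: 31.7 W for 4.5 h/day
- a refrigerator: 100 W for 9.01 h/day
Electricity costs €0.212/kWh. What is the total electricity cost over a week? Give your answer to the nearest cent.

television: 127.4 W × 11 h × 7 d = 9,810 Wh = 9.81 kWh
LED light strip: 31.7 W × 4.5 h × 7 d = 999 Wh = 0.9986 kWh
refrigerator: 100 W × 9.01 h × 7 d = 6,307 Wh = 6.307 kWh
Total energy = 9.81 + 0.9986 + 6.307 = 17.12 kWh
Cost = 17.12 kWh × €0.212 = €3.63

€3.63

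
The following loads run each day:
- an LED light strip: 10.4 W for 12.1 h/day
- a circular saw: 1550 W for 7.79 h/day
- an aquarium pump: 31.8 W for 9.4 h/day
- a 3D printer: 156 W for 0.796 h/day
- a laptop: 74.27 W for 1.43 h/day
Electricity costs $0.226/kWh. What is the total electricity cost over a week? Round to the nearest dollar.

$20

LED light strip: 10.4 W × 12.1 h × 7 d = 881 Wh = 0.8809 kWh
circular saw: 1550 W × 7.79 h × 7 d = 84,522 Wh = 84.52 kWh
aquarium pump: 31.8 W × 9.4 h × 7 d = 2,092 Wh = 2.092 kWh
3D printer: 156 W × 0.796 h × 7 d = 869 Wh = 0.8692 kWh
laptop: 74.27 W × 1.43 h × 7 d = 743 Wh = 0.7434 kWh
Total energy = 0.8809 + 84.52 + 2.092 + 0.8692 + 0.7434 = 89.11 kWh
Cost = 89.11 kWh × $0.226 = $20.14 ≈ $20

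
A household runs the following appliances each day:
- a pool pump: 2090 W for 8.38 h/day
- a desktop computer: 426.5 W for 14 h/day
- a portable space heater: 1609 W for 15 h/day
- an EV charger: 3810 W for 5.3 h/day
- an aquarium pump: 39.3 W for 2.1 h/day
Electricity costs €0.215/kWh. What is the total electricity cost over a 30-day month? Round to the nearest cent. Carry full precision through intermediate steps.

€437.93

pool pump: 2090 W × 8.38 h × 30 d = 525,426 Wh = 525.4 kWh
desktop computer: 426.5 W × 14 h × 30 d = 179,130 Wh = 179.1 kWh
portable space heater: 1609 W × 15 h × 30 d = 724,050 Wh = 724 kWh
EV charger: 3810 W × 5.3 h × 30 d = 605,790 Wh = 605.8 kWh
aquarium pump: 39.3 W × 2.1 h × 30 d = 2,476 Wh = 2.476 kWh
Total energy = 525.4 + 179.1 + 724 + 605.8 + 2.476 = 2,037 kWh
Cost = 2,037 kWh × €0.215 = €437.93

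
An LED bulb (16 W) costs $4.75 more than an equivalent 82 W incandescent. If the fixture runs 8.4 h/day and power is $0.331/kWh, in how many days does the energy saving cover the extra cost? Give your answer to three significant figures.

25.9 days

Power saved = 82 − 16 = 66 W
Daily energy saved = 66 W × 8.4 h = 554.4 Wh = 0.5544 kWh
Daily savings = 0.5544 × $0.331 = $0.1835
Payback = $4.75 / $0.1835 per day = 25.88 days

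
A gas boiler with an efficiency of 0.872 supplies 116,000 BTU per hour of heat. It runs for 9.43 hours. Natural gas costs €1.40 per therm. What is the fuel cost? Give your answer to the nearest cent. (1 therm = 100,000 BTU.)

€17.56

Heat delivered = 116,000 BTU/h × 9.43 h = 1,093,880 BTU
Gas input = 1,093,880 / 0.872 = 1,254,450 BTU
= 1,254,450 / 100,000 = 12.54 therm
Cost = 12.54 × €1.40/therm = €17.56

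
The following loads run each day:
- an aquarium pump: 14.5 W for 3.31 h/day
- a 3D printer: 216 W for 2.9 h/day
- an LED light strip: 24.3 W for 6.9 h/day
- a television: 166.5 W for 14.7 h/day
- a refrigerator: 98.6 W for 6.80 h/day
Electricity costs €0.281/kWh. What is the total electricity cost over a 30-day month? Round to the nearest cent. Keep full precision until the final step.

aquarium pump: 14.5 W × 3.31 h × 30 d = 1,440 Wh = 1.44 kWh
3D printer: 216 W × 2.9 h × 30 d = 18,792 Wh = 18.79 kWh
LED light strip: 24.3 W × 6.9 h × 30 d = 5,030 Wh = 5.03 kWh
television: 166.5 W × 14.7 h × 30 d = 73,426 Wh = 73.43 kWh
refrigerator: 98.6 W × 6.80 h × 30 d = 20,114 Wh = 20.11 kWh
Total energy = 1.44 + 18.79 + 5.03 + 73.43 + 20.11 = 118.8 kWh
Cost = 118.8 kWh × €0.281 = €33.38

€33.38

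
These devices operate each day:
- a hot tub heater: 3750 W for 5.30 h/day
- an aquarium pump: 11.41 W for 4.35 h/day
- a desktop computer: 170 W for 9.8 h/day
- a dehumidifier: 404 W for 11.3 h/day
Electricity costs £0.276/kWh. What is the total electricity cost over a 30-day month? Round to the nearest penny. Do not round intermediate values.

hot tub heater: 3750 W × 5.30 h × 30 d = 596,250 Wh = 596.2 kWh
aquarium pump: 11.41 W × 4.35 h × 30 d = 1,489 Wh = 1.489 kWh
desktop computer: 170 W × 9.8 h × 30 d = 49,980 Wh = 49.98 kWh
dehumidifier: 404 W × 11.3 h × 30 d = 136,956 Wh = 137 kWh
Total energy = 596.2 + 1.489 + 49.98 + 137 = 784.7 kWh
Cost = 784.7 kWh × £0.276 = £216.57

£216.57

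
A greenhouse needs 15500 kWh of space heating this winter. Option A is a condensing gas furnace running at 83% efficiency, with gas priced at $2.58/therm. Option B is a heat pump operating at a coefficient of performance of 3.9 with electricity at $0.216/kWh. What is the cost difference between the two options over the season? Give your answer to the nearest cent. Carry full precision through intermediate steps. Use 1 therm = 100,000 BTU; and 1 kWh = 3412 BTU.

Heat load = 15500 kWh × 3412 = 52,886,000 BTU
Gas: input = 52,886,000 / 0.83 = 63,718,072 BTU = 637.2 therm → 637.2 × $2.58 = $1,643.93
Heat pump: 52,886,000 BTU / 3412 = 15,500 kWh heat; / 3.9 = 3,974 kWh in → × $0.216 = $858.46
Difference = |$1,643.93 − $858.46| = $785.46

$785.46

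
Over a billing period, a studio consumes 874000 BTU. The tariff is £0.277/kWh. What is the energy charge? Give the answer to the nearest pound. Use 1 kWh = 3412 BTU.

£71

874000 BTU × (0.00029308 kWh/BTU) = 256.2 kWh
Cost = 256.2 kWh × £0.277/kWh = £70.95 ≈ £71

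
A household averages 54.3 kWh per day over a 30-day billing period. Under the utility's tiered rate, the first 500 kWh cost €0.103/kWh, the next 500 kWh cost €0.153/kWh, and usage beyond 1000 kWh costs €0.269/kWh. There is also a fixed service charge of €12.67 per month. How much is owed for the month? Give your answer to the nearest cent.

Usage = 54.3 kWh/day × 30 days = 1629 kWh
First 500 kWh × €0.103 = €51.50
Next 500 kWh × €0.153 = €76.50
Remaining 629 kWh × €0.269 = €169.20
Energy charge = €297.20; + service €12.67 = €309.87

€309.87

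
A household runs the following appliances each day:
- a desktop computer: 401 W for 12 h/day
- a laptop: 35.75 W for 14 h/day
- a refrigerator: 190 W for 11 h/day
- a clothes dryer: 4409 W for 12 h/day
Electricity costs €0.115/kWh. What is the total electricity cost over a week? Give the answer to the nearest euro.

desktop computer: 401 W × 12 h × 7 d = 33,684 Wh = 33.68 kWh
laptop: 35.75 W × 14 h × 7 d = 3,504 Wh = 3.503 kWh
refrigerator: 190 W × 11 h × 7 d = 14,630 Wh = 14.63 kWh
clothes dryer: 4409 W × 12 h × 7 d = 370,356 Wh = 370.4 kWh
Total energy = 33.68 + 3.503 + 14.63 + 370.4 = 422.2 kWh
Cost = 422.2 kWh × €0.115 = €48.55 ≈ €49

€49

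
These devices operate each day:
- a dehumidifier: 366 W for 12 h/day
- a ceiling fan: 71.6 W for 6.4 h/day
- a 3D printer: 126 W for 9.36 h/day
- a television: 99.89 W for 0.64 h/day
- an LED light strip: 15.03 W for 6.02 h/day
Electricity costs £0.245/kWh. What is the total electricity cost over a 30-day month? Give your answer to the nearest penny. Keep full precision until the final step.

dehumidifier: 366 W × 12 h × 30 d = 131,760 Wh = 131.8 kWh
ceiling fan: 71.6 W × 6.4 h × 30 d = 13,747 Wh = 13.75 kWh
3D printer: 126 W × 9.36 h × 30 d = 35,381 Wh = 35.38 kWh
television: 99.89 W × 0.64 h × 30 d = 1,918 Wh = 1.918 kWh
LED light strip: 15.03 W × 6.02 h × 30 d = 2,714 Wh = 2.714 kWh
Total energy = 131.8 + 13.75 + 35.38 + 1.918 + 2.714 = 185.5 kWh
Cost = 185.5 kWh × £0.245 = £45.45

£45.45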